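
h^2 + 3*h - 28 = (h - 4)*(h + 7)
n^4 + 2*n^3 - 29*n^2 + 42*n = n*(n - 3)*(n - 2)*(n + 7)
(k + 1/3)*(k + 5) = k^2 + 16*k/3 + 5/3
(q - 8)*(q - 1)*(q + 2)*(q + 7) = q^4 - 59*q^2 - 54*q + 112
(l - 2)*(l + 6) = l^2 + 4*l - 12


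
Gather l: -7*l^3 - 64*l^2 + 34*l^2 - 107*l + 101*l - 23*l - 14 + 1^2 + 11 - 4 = -7*l^3 - 30*l^2 - 29*l - 6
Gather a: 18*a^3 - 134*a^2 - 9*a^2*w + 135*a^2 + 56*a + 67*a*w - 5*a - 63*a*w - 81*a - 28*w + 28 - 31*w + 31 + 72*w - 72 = 18*a^3 + a^2*(1 - 9*w) + a*(4*w - 30) + 13*w - 13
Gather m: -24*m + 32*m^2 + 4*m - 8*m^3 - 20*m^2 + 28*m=-8*m^3 + 12*m^2 + 8*m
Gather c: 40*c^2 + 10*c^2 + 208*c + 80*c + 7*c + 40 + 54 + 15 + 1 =50*c^2 + 295*c + 110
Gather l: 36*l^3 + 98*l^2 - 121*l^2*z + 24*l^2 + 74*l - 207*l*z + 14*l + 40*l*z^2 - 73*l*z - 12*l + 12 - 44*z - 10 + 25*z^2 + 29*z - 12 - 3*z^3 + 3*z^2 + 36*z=36*l^3 + l^2*(122 - 121*z) + l*(40*z^2 - 280*z + 76) - 3*z^3 + 28*z^2 + 21*z - 10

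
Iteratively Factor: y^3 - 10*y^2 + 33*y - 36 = (y - 3)*(y^2 - 7*y + 12) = (y - 4)*(y - 3)*(y - 3)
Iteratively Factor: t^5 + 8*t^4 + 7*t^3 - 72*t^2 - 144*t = (t)*(t^4 + 8*t^3 + 7*t^2 - 72*t - 144) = t*(t - 3)*(t^3 + 11*t^2 + 40*t + 48) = t*(t - 3)*(t + 3)*(t^2 + 8*t + 16) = t*(t - 3)*(t + 3)*(t + 4)*(t + 4)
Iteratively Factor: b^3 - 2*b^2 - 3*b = (b)*(b^2 - 2*b - 3) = b*(b + 1)*(b - 3)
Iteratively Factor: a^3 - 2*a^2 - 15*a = (a - 5)*(a^2 + 3*a) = a*(a - 5)*(a + 3)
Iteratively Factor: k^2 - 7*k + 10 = (k - 2)*(k - 5)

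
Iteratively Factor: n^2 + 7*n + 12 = (n + 4)*(n + 3)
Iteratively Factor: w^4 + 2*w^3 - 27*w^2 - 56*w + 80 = (w - 5)*(w^3 + 7*w^2 + 8*w - 16) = (w - 5)*(w + 4)*(w^2 + 3*w - 4) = (w - 5)*(w - 1)*(w + 4)*(w + 4)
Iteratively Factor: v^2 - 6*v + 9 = (v - 3)*(v - 3)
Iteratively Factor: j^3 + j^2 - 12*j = (j + 4)*(j^2 - 3*j) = (j - 3)*(j + 4)*(j)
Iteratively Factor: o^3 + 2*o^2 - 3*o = (o + 3)*(o^2 - o) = o*(o + 3)*(o - 1)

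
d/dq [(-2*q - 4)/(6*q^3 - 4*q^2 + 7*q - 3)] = 2*(12*q^3 + 32*q^2 - 16*q + 17)/(36*q^6 - 48*q^5 + 100*q^4 - 92*q^3 + 73*q^2 - 42*q + 9)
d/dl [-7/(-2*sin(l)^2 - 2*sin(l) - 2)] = -7*(2*sin(l) + 1)*cos(l)/(2*(sin(l)^2 + sin(l) + 1)^2)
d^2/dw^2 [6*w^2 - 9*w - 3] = 12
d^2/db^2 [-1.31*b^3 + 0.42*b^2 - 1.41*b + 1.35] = 0.84 - 7.86*b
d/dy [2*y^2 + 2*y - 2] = 4*y + 2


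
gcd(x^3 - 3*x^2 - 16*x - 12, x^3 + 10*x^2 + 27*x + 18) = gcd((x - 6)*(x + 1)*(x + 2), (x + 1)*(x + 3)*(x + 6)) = x + 1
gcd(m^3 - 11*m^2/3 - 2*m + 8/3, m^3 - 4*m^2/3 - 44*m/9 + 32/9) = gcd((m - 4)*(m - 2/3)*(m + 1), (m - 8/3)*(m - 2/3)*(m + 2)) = m - 2/3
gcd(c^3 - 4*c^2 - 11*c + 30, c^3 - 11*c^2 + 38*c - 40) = c^2 - 7*c + 10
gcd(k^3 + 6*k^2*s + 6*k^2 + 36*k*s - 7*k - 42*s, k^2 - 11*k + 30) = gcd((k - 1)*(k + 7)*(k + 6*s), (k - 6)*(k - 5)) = 1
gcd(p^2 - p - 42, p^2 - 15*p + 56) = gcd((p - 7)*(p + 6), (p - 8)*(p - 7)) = p - 7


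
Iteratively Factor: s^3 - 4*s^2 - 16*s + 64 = (s + 4)*(s^2 - 8*s + 16) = (s - 4)*(s + 4)*(s - 4)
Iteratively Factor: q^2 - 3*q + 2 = (q - 2)*(q - 1)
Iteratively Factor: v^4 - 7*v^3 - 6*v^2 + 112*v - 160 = (v + 4)*(v^3 - 11*v^2 + 38*v - 40) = (v - 4)*(v + 4)*(v^2 - 7*v + 10) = (v - 5)*(v - 4)*(v + 4)*(v - 2)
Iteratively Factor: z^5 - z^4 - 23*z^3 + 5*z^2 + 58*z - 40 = (z - 5)*(z^4 + 4*z^3 - 3*z^2 - 10*z + 8) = (z - 5)*(z + 2)*(z^3 + 2*z^2 - 7*z + 4) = (z - 5)*(z - 1)*(z + 2)*(z^2 + 3*z - 4) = (z - 5)*(z - 1)*(z + 2)*(z + 4)*(z - 1)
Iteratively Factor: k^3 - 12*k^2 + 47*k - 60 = (k - 3)*(k^2 - 9*k + 20) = (k - 4)*(k - 3)*(k - 5)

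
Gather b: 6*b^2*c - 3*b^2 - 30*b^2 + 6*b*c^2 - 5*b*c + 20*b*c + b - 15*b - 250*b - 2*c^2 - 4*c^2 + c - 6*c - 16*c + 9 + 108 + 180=b^2*(6*c - 33) + b*(6*c^2 + 15*c - 264) - 6*c^2 - 21*c + 297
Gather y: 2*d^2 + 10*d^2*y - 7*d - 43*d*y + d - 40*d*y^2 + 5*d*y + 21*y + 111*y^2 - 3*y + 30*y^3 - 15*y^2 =2*d^2 - 6*d + 30*y^3 + y^2*(96 - 40*d) + y*(10*d^2 - 38*d + 18)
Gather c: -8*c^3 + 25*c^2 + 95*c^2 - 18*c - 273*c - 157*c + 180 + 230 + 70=-8*c^3 + 120*c^2 - 448*c + 480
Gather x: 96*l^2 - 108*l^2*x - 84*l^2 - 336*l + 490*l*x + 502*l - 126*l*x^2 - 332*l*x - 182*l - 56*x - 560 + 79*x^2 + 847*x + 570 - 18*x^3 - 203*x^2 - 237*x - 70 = 12*l^2 - 16*l - 18*x^3 + x^2*(-126*l - 124) + x*(-108*l^2 + 158*l + 554) - 60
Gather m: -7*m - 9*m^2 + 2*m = -9*m^2 - 5*m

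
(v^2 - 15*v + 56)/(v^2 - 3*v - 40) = (v - 7)/(v + 5)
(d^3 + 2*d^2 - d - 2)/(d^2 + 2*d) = d - 1/d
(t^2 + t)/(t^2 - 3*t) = (t + 1)/(t - 3)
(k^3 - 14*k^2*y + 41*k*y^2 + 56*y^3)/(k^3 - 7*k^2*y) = 1 - 7*y/k - 8*y^2/k^2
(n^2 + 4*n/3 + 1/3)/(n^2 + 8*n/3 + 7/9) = 3*(n + 1)/(3*n + 7)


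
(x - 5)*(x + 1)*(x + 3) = x^3 - x^2 - 17*x - 15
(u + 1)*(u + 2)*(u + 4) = u^3 + 7*u^2 + 14*u + 8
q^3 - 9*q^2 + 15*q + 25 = (q - 5)^2*(q + 1)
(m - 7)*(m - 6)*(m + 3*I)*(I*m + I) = I*m^4 - 3*m^3 - 12*I*m^3 + 36*m^2 + 29*I*m^2 - 87*m + 42*I*m - 126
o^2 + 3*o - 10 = (o - 2)*(o + 5)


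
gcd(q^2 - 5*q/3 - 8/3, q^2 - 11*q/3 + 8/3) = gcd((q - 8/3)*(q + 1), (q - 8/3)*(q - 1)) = q - 8/3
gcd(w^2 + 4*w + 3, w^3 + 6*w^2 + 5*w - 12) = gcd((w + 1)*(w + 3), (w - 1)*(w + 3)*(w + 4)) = w + 3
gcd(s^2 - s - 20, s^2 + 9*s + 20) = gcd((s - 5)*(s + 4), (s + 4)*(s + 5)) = s + 4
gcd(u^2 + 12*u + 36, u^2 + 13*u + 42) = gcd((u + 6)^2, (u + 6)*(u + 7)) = u + 6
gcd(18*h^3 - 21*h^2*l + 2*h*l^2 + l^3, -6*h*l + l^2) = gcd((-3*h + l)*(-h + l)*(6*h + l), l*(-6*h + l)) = 1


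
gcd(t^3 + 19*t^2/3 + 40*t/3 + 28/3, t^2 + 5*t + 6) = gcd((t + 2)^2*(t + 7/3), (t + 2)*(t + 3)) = t + 2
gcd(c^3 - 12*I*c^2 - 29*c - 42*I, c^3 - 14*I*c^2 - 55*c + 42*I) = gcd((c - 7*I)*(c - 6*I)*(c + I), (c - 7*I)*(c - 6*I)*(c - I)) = c^2 - 13*I*c - 42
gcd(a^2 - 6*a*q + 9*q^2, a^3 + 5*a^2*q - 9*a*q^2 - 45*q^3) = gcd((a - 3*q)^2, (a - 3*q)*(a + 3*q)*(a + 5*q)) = -a + 3*q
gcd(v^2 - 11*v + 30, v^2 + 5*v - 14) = 1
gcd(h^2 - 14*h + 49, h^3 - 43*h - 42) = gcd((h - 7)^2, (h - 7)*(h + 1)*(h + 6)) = h - 7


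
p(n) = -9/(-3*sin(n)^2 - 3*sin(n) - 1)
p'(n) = -9*(6*sin(n)*cos(n) + 3*cos(n))/(-3*sin(n)^2 - 3*sin(n) - 1)^2 = -27*(2*sin(n) + 1)*cos(n)/(3*sin(n)^2 + 3*sin(n) + 1)^2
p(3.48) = 26.89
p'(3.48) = 76.40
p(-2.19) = 16.47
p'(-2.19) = -32.99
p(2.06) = 1.50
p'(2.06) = 0.98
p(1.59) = 1.29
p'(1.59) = 0.03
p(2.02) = 1.47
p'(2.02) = 0.87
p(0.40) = 3.43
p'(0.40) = -6.43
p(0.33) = 3.94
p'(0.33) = -8.05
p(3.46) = 25.36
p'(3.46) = 76.14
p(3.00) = 6.07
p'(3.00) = 15.58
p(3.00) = 6.07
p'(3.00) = 15.58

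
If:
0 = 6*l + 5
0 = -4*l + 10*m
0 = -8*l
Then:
No Solution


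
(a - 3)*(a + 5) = a^2 + 2*a - 15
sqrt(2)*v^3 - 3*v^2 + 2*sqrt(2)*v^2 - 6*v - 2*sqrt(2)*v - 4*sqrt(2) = (v + 2)*(v - 2*sqrt(2))*(sqrt(2)*v + 1)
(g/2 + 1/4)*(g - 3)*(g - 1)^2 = g^4/2 - 9*g^3/4 + 9*g^2/4 + g/4 - 3/4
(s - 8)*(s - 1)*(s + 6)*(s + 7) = s^4 + 4*s^3 - 67*s^2 - 274*s + 336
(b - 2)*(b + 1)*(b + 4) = b^3 + 3*b^2 - 6*b - 8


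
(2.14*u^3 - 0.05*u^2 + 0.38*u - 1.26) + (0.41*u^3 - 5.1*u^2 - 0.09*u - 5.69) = 2.55*u^3 - 5.15*u^2 + 0.29*u - 6.95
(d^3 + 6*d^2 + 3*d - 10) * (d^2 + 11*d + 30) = d^5 + 17*d^4 + 99*d^3 + 203*d^2 - 20*d - 300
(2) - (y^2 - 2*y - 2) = -y^2 + 2*y + 4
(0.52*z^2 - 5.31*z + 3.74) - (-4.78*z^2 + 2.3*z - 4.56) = 5.3*z^2 - 7.61*z + 8.3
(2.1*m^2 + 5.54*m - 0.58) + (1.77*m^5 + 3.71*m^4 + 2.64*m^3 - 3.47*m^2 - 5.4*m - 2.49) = 1.77*m^5 + 3.71*m^4 + 2.64*m^3 - 1.37*m^2 + 0.14*m - 3.07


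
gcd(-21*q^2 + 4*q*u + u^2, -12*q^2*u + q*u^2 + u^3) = 3*q - u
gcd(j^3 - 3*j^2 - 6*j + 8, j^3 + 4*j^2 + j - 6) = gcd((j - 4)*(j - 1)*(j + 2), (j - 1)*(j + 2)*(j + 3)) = j^2 + j - 2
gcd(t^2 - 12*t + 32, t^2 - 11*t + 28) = t - 4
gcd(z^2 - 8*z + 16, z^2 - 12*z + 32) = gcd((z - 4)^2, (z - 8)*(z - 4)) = z - 4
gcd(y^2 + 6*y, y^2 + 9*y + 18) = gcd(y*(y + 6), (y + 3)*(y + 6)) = y + 6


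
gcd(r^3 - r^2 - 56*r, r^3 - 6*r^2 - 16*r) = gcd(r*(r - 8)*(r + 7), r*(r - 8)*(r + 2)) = r^2 - 8*r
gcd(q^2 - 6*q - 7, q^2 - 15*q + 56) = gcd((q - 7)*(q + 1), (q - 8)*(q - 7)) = q - 7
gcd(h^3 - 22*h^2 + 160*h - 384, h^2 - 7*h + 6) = h - 6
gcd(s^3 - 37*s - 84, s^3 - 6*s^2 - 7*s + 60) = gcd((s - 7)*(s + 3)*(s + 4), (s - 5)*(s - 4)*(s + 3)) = s + 3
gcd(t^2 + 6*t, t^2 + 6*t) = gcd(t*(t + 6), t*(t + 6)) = t^2 + 6*t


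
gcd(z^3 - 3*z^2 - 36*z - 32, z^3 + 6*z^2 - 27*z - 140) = z + 4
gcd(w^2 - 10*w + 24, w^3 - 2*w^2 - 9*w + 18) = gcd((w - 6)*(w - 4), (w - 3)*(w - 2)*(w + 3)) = 1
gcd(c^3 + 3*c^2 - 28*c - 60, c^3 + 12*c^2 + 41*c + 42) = c + 2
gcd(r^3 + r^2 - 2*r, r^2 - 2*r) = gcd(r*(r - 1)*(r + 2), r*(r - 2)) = r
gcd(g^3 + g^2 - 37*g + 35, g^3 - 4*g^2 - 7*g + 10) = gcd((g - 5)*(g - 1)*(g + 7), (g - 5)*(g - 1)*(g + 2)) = g^2 - 6*g + 5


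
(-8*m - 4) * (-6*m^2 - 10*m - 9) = 48*m^3 + 104*m^2 + 112*m + 36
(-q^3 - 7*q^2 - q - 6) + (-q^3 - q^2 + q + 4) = -2*q^3 - 8*q^2 - 2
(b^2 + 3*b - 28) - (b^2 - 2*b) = 5*b - 28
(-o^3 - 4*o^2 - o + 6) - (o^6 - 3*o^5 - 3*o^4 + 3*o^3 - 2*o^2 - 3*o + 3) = -o^6 + 3*o^5 + 3*o^4 - 4*o^3 - 2*o^2 + 2*o + 3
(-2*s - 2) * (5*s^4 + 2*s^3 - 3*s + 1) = -10*s^5 - 14*s^4 - 4*s^3 + 6*s^2 + 4*s - 2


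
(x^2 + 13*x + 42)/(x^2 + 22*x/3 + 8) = 3*(x + 7)/(3*x + 4)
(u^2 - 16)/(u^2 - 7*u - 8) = (16 - u^2)/(-u^2 + 7*u + 8)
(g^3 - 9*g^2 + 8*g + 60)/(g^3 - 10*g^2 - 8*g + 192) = (g^2 - 3*g - 10)/(g^2 - 4*g - 32)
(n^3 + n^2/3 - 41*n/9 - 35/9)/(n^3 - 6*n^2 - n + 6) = (9*n^2 - 6*n - 35)/(9*(n^2 - 7*n + 6))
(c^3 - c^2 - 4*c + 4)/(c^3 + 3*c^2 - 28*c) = (c^3 - c^2 - 4*c + 4)/(c*(c^2 + 3*c - 28))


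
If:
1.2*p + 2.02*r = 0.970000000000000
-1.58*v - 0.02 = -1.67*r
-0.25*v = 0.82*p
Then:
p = -0.19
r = 0.59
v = 0.61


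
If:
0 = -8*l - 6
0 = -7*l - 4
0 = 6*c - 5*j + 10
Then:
No Solution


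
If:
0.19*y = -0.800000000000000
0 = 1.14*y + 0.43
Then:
No Solution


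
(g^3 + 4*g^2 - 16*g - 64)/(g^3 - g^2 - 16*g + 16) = (g + 4)/(g - 1)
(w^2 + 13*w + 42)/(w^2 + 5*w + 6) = (w^2 + 13*w + 42)/(w^2 + 5*w + 6)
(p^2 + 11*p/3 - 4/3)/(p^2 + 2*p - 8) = (p - 1/3)/(p - 2)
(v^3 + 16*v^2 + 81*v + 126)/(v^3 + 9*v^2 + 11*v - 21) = (v + 6)/(v - 1)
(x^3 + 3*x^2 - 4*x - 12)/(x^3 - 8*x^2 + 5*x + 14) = (x^2 + 5*x + 6)/(x^2 - 6*x - 7)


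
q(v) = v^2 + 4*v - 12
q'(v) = 2*v + 4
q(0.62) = -9.14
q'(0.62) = 5.24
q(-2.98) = -15.04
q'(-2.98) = -1.96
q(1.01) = -6.94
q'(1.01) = 6.02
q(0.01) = -11.96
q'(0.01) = 4.02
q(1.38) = -4.58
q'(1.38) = 6.76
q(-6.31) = 2.58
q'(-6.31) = -8.62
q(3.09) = 9.91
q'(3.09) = 10.18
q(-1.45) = -15.70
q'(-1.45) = 1.10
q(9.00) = 105.00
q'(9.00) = 22.00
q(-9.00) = 33.00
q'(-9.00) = -14.00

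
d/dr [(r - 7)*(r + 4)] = 2*r - 3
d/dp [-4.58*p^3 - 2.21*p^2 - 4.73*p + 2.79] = -13.74*p^2 - 4.42*p - 4.73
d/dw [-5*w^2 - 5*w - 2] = -10*w - 5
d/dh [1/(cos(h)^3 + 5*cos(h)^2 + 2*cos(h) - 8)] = (3*cos(h)^2 + 10*cos(h) + 2)*sin(h)/(cos(h)^3 + 5*cos(h)^2 + 2*cos(h) - 8)^2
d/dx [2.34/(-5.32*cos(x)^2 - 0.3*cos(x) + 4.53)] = -(24.8976*cos(x) + 0.702)*sin(x)/(5.32*cos(x)^2 + 0.3*cos(x) - 4.53)^2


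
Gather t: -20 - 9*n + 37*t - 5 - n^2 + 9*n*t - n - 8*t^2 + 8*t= -n^2 - 10*n - 8*t^2 + t*(9*n + 45) - 25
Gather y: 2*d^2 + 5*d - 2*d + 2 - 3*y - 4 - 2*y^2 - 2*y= 2*d^2 + 3*d - 2*y^2 - 5*y - 2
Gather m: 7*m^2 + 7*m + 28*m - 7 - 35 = 7*m^2 + 35*m - 42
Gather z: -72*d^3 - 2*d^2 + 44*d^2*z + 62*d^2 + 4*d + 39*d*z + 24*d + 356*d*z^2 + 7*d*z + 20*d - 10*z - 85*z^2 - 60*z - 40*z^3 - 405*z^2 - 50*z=-72*d^3 + 60*d^2 + 48*d - 40*z^3 + z^2*(356*d - 490) + z*(44*d^2 + 46*d - 120)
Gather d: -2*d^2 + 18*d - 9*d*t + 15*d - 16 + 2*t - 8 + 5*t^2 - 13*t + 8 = -2*d^2 + d*(33 - 9*t) + 5*t^2 - 11*t - 16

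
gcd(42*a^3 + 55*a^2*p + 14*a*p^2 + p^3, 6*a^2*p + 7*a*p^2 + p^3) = 6*a^2 + 7*a*p + p^2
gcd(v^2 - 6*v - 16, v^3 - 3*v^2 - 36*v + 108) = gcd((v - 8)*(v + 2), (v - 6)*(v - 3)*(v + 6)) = 1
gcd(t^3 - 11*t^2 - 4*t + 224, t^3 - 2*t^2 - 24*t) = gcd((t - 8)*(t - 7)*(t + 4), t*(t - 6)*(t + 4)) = t + 4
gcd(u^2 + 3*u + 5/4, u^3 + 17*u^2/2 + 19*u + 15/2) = u + 1/2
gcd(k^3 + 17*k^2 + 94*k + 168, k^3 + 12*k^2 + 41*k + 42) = k + 7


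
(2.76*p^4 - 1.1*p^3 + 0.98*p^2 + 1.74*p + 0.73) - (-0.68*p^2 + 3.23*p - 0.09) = 2.76*p^4 - 1.1*p^3 + 1.66*p^2 - 1.49*p + 0.82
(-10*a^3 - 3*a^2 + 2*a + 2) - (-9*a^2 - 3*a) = -10*a^3 + 6*a^2 + 5*a + 2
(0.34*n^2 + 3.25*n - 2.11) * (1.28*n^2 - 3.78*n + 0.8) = 0.4352*n^4 + 2.8748*n^3 - 14.7138*n^2 + 10.5758*n - 1.688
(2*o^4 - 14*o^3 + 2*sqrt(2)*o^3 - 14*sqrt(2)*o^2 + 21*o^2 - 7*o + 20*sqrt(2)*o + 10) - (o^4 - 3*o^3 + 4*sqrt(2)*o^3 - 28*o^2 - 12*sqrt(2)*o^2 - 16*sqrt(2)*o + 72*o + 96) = o^4 - 11*o^3 - 2*sqrt(2)*o^3 - 2*sqrt(2)*o^2 + 49*o^2 - 79*o + 36*sqrt(2)*o - 86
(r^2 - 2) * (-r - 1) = -r^3 - r^2 + 2*r + 2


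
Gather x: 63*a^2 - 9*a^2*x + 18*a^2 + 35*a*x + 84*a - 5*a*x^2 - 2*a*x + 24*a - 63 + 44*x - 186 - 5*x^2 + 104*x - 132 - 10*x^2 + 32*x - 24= 81*a^2 + 108*a + x^2*(-5*a - 15) + x*(-9*a^2 + 33*a + 180) - 405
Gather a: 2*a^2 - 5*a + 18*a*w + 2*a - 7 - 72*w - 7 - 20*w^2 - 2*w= 2*a^2 + a*(18*w - 3) - 20*w^2 - 74*w - 14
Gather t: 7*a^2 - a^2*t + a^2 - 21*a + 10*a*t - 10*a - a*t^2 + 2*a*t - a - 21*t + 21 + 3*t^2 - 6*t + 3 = 8*a^2 - 32*a + t^2*(3 - a) + t*(-a^2 + 12*a - 27) + 24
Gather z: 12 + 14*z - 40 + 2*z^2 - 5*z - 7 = 2*z^2 + 9*z - 35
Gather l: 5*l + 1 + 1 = 5*l + 2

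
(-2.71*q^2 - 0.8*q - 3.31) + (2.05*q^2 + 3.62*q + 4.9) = -0.66*q^2 + 2.82*q + 1.59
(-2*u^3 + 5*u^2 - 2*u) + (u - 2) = -2*u^3 + 5*u^2 - u - 2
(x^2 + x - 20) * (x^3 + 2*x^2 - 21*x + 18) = x^5 + 3*x^4 - 39*x^3 - 43*x^2 + 438*x - 360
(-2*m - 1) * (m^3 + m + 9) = -2*m^4 - m^3 - 2*m^2 - 19*m - 9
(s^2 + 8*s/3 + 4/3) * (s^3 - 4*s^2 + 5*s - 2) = s^5 - 4*s^4/3 - 13*s^3/3 + 6*s^2 + 4*s/3 - 8/3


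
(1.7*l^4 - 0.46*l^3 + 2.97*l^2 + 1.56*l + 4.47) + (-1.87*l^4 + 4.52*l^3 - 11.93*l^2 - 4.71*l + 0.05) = -0.17*l^4 + 4.06*l^3 - 8.96*l^2 - 3.15*l + 4.52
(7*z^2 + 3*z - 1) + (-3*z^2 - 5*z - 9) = 4*z^2 - 2*z - 10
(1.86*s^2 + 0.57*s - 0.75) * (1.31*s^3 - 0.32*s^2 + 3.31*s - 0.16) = 2.4366*s^5 + 0.1515*s^4 + 4.9917*s^3 + 1.8291*s^2 - 2.5737*s + 0.12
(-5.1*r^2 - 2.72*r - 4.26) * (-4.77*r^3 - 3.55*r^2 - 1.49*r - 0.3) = 24.327*r^5 + 31.0794*r^4 + 37.5752*r^3 + 20.7058*r^2 + 7.1634*r + 1.278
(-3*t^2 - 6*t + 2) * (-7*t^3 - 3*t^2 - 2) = 21*t^5 + 51*t^4 + 4*t^3 + 12*t - 4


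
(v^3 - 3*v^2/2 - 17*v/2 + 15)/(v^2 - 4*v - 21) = (v^2 - 9*v/2 + 5)/(v - 7)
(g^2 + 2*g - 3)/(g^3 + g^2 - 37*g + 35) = (g + 3)/(g^2 + 2*g - 35)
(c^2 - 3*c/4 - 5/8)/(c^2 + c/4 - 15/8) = (2*c + 1)/(2*c + 3)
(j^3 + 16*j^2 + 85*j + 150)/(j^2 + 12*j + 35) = (j^2 + 11*j + 30)/(j + 7)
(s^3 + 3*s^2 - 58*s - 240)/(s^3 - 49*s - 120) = (s + 6)/(s + 3)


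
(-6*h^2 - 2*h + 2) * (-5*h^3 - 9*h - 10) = 30*h^5 + 10*h^4 + 44*h^3 + 78*h^2 + 2*h - 20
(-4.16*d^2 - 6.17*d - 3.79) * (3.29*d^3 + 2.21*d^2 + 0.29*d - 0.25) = -13.6864*d^5 - 29.4929*d^4 - 27.3112*d^3 - 9.1252*d^2 + 0.4434*d + 0.9475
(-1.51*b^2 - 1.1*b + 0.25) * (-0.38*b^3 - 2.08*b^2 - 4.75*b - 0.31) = 0.5738*b^5 + 3.5588*b^4 + 9.3655*b^3 + 5.1731*b^2 - 0.8465*b - 0.0775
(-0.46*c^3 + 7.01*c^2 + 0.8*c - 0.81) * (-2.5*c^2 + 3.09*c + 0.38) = 1.15*c^5 - 18.9464*c^4 + 19.4861*c^3 + 7.1608*c^2 - 2.1989*c - 0.3078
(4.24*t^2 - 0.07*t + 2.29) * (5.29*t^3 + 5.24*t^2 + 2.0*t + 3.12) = 22.4296*t^5 + 21.8473*t^4 + 20.2273*t^3 + 25.0884*t^2 + 4.3616*t + 7.1448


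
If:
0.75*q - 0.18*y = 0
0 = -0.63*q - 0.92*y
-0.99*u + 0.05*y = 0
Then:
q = 0.00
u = 0.00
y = 0.00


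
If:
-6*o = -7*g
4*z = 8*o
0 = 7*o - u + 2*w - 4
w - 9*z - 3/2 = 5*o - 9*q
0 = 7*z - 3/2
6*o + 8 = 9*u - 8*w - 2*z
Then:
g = 9/98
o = 3/28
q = 37/2520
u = 309/70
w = 1073/280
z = 3/14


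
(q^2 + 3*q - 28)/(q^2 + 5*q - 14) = (q - 4)/(q - 2)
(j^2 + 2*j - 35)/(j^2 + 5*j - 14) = (j - 5)/(j - 2)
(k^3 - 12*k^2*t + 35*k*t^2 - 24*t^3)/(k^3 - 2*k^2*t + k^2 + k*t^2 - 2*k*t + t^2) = (-k^2 + 11*k*t - 24*t^2)/(-k^2 + k*t - k + t)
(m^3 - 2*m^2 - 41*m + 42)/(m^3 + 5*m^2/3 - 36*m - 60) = 3*(m^2 - 8*m + 7)/(3*m^2 - 13*m - 30)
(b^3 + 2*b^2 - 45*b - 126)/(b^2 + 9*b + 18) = b - 7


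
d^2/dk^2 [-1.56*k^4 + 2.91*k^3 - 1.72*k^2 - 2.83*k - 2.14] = -18.72*k^2 + 17.46*k - 3.44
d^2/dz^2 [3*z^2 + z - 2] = 6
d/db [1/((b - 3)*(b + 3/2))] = 2*(3 - 4*b)/(4*b^4 - 12*b^3 - 27*b^2 + 54*b + 81)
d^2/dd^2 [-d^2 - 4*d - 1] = -2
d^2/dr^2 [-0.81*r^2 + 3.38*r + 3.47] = -1.62000000000000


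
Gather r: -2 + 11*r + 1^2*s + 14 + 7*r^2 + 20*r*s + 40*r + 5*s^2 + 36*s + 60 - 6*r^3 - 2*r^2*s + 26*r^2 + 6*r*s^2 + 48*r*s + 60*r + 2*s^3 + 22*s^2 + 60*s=-6*r^3 + r^2*(33 - 2*s) + r*(6*s^2 + 68*s + 111) + 2*s^3 + 27*s^2 + 97*s + 72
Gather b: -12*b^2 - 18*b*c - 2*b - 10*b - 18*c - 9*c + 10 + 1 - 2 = -12*b^2 + b*(-18*c - 12) - 27*c + 9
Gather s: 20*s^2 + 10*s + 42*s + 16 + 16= 20*s^2 + 52*s + 32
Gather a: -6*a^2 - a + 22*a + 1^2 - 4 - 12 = -6*a^2 + 21*a - 15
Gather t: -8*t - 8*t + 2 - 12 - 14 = -16*t - 24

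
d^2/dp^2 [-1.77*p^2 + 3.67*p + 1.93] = -3.54000000000000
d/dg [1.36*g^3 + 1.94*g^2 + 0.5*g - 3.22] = 4.08*g^2 + 3.88*g + 0.5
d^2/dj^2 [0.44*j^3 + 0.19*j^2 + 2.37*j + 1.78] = 2.64*j + 0.38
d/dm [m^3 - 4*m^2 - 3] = m*(3*m - 8)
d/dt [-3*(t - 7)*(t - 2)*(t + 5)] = -9*t^2 + 24*t + 93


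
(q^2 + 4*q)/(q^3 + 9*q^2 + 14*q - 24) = q/(q^2 + 5*q - 6)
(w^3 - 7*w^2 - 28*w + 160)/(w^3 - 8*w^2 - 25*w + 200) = (w - 4)/(w - 5)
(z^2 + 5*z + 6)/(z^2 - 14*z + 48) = (z^2 + 5*z + 6)/(z^2 - 14*z + 48)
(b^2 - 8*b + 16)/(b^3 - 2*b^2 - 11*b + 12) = (b - 4)/(b^2 + 2*b - 3)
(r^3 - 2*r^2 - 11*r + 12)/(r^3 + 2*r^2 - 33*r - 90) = (r^2 - 5*r + 4)/(r^2 - r - 30)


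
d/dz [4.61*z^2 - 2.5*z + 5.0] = 9.22*z - 2.5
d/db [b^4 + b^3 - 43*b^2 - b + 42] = 4*b^3 + 3*b^2 - 86*b - 1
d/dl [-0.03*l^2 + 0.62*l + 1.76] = 0.62 - 0.06*l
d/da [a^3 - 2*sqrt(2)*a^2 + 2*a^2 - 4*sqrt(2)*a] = 3*a^2 - 4*sqrt(2)*a + 4*a - 4*sqrt(2)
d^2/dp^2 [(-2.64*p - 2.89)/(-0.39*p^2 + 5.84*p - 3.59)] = ((28.581 - 6.1776*p)*(0.39*p^2 - 5.84*p + 3.59) + (0.78*p - 5.84)*(1.56*p - 11.68)*(2.64*p + 2.89))/(0.39*p^2 - 5.84*p + 3.59)^3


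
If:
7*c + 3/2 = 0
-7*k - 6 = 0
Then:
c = -3/14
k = -6/7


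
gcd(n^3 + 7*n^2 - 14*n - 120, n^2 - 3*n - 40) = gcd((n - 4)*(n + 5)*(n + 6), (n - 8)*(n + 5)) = n + 5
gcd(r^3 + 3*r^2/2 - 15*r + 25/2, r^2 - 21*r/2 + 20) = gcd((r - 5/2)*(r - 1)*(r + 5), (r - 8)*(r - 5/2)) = r - 5/2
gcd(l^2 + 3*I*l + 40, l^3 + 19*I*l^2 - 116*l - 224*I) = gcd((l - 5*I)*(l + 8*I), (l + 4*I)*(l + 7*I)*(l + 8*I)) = l + 8*I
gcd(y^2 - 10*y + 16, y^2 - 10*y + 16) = y^2 - 10*y + 16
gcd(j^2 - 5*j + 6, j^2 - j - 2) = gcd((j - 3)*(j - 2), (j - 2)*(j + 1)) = j - 2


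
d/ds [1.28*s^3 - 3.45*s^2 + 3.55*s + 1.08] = 3.84*s^2 - 6.9*s + 3.55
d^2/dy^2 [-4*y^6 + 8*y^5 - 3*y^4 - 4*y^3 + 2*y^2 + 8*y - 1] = -120*y^4 + 160*y^3 - 36*y^2 - 24*y + 4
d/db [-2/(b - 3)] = 2/(b - 3)^2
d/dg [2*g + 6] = 2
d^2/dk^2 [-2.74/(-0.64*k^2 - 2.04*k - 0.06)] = (-2.244608*k^2 - 7.154688*k + 2.74*(1.28*k + 2.04)*(2.56*k + 4.08) - 0.210432)/(0.64*k^2 + 2.04*k + 0.06)^3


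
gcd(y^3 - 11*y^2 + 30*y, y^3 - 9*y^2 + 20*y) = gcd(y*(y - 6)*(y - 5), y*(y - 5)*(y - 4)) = y^2 - 5*y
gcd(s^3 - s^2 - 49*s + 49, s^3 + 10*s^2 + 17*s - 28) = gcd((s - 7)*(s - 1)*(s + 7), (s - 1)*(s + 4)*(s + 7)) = s^2 + 6*s - 7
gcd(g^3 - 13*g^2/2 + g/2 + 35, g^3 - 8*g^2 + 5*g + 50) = g^2 - 3*g - 10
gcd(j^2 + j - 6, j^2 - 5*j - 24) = j + 3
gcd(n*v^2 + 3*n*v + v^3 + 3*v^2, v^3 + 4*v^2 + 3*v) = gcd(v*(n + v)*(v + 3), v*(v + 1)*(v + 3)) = v^2 + 3*v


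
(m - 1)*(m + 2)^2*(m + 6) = m^4 + 9*m^3 + 18*m^2 - 4*m - 24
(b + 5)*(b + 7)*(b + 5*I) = b^3 + 12*b^2 + 5*I*b^2 + 35*b + 60*I*b + 175*I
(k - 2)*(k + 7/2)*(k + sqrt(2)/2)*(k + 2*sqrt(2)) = k^4 + 3*k^3/2 + 5*sqrt(2)*k^3/2 - 5*k^2 + 15*sqrt(2)*k^2/4 - 35*sqrt(2)*k/2 + 3*k - 14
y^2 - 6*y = y*(y - 6)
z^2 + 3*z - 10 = (z - 2)*(z + 5)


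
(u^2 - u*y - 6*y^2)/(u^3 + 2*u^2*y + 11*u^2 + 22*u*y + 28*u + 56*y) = (u - 3*y)/(u^2 + 11*u + 28)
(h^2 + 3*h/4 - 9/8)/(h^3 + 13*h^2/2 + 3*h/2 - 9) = (h - 3/4)/(h^2 + 5*h - 6)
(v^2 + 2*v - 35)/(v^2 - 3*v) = (v^2 + 2*v - 35)/(v*(v - 3))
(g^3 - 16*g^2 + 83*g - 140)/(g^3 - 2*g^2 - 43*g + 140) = (g - 7)/(g + 7)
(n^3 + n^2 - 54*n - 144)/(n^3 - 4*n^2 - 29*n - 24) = (n + 6)/(n + 1)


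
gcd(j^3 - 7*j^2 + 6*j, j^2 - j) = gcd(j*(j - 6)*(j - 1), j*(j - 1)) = j^2 - j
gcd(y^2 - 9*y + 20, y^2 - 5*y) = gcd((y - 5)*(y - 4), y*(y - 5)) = y - 5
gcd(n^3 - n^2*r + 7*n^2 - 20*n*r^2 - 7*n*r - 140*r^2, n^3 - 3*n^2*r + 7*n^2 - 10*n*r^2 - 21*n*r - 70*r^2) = -n^2 + 5*n*r - 7*n + 35*r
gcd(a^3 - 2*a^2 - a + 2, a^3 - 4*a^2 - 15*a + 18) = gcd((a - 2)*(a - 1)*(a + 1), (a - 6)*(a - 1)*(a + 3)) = a - 1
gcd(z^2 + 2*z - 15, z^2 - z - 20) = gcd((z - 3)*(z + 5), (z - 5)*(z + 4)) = 1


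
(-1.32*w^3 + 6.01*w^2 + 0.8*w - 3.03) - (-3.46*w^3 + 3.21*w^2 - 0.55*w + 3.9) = 2.14*w^3 + 2.8*w^2 + 1.35*w - 6.93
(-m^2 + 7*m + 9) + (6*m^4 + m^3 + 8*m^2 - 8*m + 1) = 6*m^4 + m^3 + 7*m^2 - m + 10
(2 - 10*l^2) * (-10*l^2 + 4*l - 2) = 100*l^4 - 40*l^3 + 8*l - 4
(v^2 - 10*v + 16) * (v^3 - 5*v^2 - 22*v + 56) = v^5 - 15*v^4 + 44*v^3 + 196*v^2 - 912*v + 896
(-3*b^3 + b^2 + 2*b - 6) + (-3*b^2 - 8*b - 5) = -3*b^3 - 2*b^2 - 6*b - 11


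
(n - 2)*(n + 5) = n^2 + 3*n - 10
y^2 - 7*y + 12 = (y - 4)*(y - 3)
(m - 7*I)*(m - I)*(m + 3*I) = m^3 - 5*I*m^2 + 17*m - 21*I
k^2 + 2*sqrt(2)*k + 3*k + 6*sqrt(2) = (k + 3)*(k + 2*sqrt(2))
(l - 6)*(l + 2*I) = l^2 - 6*l + 2*I*l - 12*I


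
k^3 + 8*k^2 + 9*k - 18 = (k - 1)*(k + 3)*(k + 6)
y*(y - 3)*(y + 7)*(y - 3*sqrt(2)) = y^4 - 3*sqrt(2)*y^3 + 4*y^3 - 21*y^2 - 12*sqrt(2)*y^2 + 63*sqrt(2)*y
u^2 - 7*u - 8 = (u - 8)*(u + 1)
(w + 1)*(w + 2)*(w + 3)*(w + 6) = w^4 + 12*w^3 + 47*w^2 + 72*w + 36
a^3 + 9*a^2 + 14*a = a*(a + 2)*(a + 7)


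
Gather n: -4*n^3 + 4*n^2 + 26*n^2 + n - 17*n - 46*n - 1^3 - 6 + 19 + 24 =-4*n^3 + 30*n^2 - 62*n + 36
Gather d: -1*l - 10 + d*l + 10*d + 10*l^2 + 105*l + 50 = d*(l + 10) + 10*l^2 + 104*l + 40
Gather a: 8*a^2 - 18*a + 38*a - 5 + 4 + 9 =8*a^2 + 20*a + 8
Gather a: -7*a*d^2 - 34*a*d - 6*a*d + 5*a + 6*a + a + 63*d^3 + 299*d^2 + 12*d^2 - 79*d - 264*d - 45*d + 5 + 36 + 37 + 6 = a*(-7*d^2 - 40*d + 12) + 63*d^3 + 311*d^2 - 388*d + 84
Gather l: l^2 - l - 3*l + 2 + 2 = l^2 - 4*l + 4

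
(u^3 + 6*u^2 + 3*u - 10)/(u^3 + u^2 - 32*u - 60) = (u - 1)/(u - 6)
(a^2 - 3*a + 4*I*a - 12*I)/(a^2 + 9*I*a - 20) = (a - 3)/(a + 5*I)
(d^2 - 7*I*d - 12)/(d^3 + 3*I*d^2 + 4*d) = (d^2 - 7*I*d - 12)/(d*(d^2 + 3*I*d + 4))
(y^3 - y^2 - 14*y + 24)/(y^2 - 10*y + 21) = (y^2 + 2*y - 8)/(y - 7)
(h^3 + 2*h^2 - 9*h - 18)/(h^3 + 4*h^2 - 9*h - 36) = (h + 2)/(h + 4)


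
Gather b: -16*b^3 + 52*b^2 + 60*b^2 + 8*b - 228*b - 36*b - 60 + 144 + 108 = -16*b^3 + 112*b^2 - 256*b + 192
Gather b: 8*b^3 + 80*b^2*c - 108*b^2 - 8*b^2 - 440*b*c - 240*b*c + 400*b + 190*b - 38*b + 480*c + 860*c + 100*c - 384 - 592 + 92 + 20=8*b^3 + b^2*(80*c - 116) + b*(552 - 680*c) + 1440*c - 864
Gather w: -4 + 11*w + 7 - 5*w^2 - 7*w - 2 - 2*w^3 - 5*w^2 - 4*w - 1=-2*w^3 - 10*w^2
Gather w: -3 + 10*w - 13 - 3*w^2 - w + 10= -3*w^2 + 9*w - 6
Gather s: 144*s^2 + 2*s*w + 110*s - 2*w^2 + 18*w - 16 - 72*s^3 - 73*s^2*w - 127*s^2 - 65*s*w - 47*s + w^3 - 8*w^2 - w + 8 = -72*s^3 + s^2*(17 - 73*w) + s*(63 - 63*w) + w^3 - 10*w^2 + 17*w - 8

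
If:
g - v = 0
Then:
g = v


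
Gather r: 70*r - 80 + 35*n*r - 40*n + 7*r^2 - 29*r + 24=-40*n + 7*r^2 + r*(35*n + 41) - 56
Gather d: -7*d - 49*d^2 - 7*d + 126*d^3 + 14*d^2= 126*d^3 - 35*d^2 - 14*d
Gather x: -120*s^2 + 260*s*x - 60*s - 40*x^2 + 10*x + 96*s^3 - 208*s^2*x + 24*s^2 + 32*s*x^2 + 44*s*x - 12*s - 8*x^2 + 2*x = 96*s^3 - 96*s^2 - 72*s + x^2*(32*s - 48) + x*(-208*s^2 + 304*s + 12)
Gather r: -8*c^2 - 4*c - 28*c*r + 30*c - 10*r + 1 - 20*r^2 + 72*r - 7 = -8*c^2 + 26*c - 20*r^2 + r*(62 - 28*c) - 6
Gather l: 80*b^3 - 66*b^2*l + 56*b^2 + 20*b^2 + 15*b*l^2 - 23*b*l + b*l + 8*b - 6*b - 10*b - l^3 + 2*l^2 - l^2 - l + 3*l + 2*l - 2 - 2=80*b^3 + 76*b^2 - 8*b - l^3 + l^2*(15*b + 1) + l*(-66*b^2 - 22*b + 4) - 4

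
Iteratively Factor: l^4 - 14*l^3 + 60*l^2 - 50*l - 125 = (l - 5)*(l^3 - 9*l^2 + 15*l + 25) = (l - 5)^2*(l^2 - 4*l - 5) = (l - 5)^3*(l + 1)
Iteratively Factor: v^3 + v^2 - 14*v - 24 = (v + 3)*(v^2 - 2*v - 8) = (v - 4)*(v + 3)*(v + 2)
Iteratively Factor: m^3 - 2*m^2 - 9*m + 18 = (m - 3)*(m^2 + m - 6) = (m - 3)*(m + 3)*(m - 2)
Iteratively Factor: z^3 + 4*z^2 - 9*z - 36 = (z + 3)*(z^2 + z - 12) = (z - 3)*(z + 3)*(z + 4)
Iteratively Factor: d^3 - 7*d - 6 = (d - 3)*(d^2 + 3*d + 2) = (d - 3)*(d + 2)*(d + 1)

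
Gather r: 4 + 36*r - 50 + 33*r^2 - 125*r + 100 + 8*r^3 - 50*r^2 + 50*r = 8*r^3 - 17*r^2 - 39*r + 54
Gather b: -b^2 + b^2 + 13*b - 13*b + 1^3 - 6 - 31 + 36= 0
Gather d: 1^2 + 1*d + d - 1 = 2*d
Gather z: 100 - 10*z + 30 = 130 - 10*z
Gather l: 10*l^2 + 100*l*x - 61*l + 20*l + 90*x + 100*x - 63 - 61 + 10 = 10*l^2 + l*(100*x - 41) + 190*x - 114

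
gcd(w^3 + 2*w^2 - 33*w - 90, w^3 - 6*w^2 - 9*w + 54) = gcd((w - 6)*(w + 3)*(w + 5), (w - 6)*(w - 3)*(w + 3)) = w^2 - 3*w - 18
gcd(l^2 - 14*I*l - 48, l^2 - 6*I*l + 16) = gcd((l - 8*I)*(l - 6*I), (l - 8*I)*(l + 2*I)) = l - 8*I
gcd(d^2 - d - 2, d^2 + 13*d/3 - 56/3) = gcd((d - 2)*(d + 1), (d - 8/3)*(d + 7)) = 1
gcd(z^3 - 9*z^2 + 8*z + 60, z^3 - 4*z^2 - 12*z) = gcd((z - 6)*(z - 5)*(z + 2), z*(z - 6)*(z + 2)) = z^2 - 4*z - 12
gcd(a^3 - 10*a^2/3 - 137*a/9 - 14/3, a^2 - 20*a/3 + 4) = a - 6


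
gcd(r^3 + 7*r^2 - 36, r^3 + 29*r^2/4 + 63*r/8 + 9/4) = r + 6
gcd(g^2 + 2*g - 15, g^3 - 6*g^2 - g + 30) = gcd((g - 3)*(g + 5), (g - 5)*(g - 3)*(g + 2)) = g - 3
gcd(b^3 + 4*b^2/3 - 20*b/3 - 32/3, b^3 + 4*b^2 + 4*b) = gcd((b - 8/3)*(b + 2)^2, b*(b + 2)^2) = b^2 + 4*b + 4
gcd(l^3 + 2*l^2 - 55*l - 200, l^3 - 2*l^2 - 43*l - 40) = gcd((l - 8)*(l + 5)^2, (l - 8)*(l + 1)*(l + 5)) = l^2 - 3*l - 40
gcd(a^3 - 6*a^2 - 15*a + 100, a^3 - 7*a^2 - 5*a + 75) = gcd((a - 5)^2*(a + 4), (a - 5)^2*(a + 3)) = a^2 - 10*a + 25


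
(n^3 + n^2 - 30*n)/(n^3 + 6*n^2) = (n - 5)/n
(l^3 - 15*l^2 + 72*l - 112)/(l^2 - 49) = (l^2 - 8*l + 16)/(l + 7)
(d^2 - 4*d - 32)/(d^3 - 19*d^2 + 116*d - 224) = (d + 4)/(d^2 - 11*d + 28)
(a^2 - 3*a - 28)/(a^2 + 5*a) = (a^2 - 3*a - 28)/(a*(a + 5))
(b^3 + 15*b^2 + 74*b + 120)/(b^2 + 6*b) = b + 9 + 20/b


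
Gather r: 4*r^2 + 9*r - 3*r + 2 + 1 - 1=4*r^2 + 6*r + 2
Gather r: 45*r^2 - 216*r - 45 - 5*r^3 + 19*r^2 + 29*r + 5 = -5*r^3 + 64*r^2 - 187*r - 40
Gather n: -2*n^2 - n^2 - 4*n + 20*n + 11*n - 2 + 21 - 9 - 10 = -3*n^2 + 27*n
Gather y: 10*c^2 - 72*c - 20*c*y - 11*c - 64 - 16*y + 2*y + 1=10*c^2 - 83*c + y*(-20*c - 14) - 63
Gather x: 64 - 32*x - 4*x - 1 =63 - 36*x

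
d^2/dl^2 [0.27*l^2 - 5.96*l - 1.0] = 0.540000000000000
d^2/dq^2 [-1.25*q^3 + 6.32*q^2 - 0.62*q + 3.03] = 12.64 - 7.5*q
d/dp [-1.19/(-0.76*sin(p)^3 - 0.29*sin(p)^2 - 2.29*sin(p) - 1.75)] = (-0.6902*sin(p) + 1.3566*cos(2*p) - 4.0817)*cos(p)/(0.76*sin(p)^3 + 0.29*sin(p)^2 + 2.29*sin(p) + 1.75)^2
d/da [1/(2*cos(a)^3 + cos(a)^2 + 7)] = 2*(3*cos(a) + 1)*sin(a)*cos(a)/(2*cos(a)^3 + cos(a)^2 + 7)^2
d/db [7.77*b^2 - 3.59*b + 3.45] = 15.54*b - 3.59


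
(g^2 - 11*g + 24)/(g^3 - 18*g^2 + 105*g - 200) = (g - 3)/(g^2 - 10*g + 25)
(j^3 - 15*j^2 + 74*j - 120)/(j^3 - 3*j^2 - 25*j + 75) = (j^2 - 10*j + 24)/(j^2 + 2*j - 15)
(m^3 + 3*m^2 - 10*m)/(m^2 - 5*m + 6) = m*(m + 5)/(m - 3)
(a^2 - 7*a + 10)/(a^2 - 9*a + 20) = (a - 2)/(a - 4)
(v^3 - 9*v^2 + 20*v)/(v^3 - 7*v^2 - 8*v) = (-v^2 + 9*v - 20)/(-v^2 + 7*v + 8)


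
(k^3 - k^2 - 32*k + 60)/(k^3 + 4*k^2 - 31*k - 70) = (k^2 + 4*k - 12)/(k^2 + 9*k + 14)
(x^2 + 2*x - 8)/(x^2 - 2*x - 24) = (x - 2)/(x - 6)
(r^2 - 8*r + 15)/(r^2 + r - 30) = (r - 3)/(r + 6)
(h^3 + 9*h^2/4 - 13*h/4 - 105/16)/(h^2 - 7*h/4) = h + 4 + 15/(4*h)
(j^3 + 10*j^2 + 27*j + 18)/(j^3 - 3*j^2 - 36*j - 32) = (j^2 + 9*j + 18)/(j^2 - 4*j - 32)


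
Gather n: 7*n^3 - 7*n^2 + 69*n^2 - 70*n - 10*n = 7*n^3 + 62*n^2 - 80*n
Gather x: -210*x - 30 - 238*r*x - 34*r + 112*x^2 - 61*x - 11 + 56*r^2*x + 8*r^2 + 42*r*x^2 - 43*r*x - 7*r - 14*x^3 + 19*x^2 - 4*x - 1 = 8*r^2 - 41*r - 14*x^3 + x^2*(42*r + 131) + x*(56*r^2 - 281*r - 275) - 42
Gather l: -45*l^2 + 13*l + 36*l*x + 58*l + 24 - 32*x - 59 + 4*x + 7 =-45*l^2 + l*(36*x + 71) - 28*x - 28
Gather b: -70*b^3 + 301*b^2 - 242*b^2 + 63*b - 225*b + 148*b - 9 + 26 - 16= -70*b^3 + 59*b^2 - 14*b + 1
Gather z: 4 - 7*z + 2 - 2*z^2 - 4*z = -2*z^2 - 11*z + 6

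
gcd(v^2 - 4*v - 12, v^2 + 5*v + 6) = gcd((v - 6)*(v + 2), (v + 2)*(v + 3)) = v + 2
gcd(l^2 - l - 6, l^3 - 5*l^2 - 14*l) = l + 2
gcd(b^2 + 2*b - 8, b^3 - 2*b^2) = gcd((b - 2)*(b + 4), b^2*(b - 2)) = b - 2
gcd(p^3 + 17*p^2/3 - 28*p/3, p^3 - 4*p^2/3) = p^2 - 4*p/3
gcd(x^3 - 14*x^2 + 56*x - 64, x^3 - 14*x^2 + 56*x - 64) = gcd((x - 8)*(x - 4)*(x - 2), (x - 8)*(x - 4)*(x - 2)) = x^3 - 14*x^2 + 56*x - 64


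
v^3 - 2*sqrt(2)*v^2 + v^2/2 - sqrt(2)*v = v*(v + 1/2)*(v - 2*sqrt(2))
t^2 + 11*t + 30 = (t + 5)*(t + 6)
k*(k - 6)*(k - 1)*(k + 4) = k^4 - 3*k^3 - 22*k^2 + 24*k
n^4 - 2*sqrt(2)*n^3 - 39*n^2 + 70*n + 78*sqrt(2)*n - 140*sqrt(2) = (n - 5)*(n - 2)*(n + 7)*(n - 2*sqrt(2))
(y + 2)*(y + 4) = y^2 + 6*y + 8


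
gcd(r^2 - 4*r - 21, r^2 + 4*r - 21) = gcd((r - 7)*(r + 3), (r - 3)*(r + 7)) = 1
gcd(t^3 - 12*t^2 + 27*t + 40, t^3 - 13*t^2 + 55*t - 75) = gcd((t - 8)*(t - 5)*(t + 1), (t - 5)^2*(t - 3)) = t - 5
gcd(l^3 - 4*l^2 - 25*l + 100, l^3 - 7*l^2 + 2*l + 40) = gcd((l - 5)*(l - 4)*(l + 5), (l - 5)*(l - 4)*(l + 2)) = l^2 - 9*l + 20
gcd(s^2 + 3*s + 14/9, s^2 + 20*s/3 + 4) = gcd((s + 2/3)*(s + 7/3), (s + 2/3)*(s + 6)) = s + 2/3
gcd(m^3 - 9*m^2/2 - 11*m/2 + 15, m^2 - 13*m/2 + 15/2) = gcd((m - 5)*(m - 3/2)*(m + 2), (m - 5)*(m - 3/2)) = m^2 - 13*m/2 + 15/2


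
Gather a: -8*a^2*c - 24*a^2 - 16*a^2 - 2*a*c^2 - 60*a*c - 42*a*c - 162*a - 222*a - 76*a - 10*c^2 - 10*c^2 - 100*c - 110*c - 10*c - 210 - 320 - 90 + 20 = a^2*(-8*c - 40) + a*(-2*c^2 - 102*c - 460) - 20*c^2 - 220*c - 600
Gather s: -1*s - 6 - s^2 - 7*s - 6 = -s^2 - 8*s - 12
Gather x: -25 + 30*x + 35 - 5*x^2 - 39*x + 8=-5*x^2 - 9*x + 18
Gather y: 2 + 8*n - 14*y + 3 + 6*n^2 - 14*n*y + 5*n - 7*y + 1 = 6*n^2 + 13*n + y*(-14*n - 21) + 6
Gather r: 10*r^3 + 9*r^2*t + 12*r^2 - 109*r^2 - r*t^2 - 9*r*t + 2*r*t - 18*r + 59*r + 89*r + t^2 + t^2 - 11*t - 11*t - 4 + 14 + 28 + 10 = 10*r^3 + r^2*(9*t - 97) + r*(-t^2 - 7*t + 130) + 2*t^2 - 22*t + 48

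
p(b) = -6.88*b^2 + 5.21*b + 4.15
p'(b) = 5.21 - 13.76*b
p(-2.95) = -71.09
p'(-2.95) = 45.80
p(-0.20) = 2.83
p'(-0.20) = 7.96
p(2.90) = -38.60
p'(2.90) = -34.69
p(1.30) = -0.70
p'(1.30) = -12.68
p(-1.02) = -8.32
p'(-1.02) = 19.25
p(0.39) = 5.14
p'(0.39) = -0.16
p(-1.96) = -32.49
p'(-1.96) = 32.18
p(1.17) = 0.83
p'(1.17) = -10.89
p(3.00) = -42.14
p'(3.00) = -36.07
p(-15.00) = -1622.00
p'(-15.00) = 211.61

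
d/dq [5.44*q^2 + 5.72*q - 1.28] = 10.88*q + 5.72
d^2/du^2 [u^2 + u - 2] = 2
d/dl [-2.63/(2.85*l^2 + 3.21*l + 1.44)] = (14.991*l + 8.4423)/(2.85*l^2 + 3.21*l + 1.44)^2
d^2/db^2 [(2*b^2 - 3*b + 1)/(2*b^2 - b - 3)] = 4*(-4*b^3 + 24*b^2 - 30*b + 17)/(8*b^6 - 12*b^5 - 30*b^4 + 35*b^3 + 45*b^2 - 27*b - 27)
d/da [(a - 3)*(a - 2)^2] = (a - 2)*(3*a - 8)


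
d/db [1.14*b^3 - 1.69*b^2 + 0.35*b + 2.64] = 3.42*b^2 - 3.38*b + 0.35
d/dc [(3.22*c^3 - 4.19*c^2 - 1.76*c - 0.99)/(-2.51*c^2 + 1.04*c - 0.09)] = (-8.0822*c^4 + 6.6976*c^3 - 9.6446*c^2 - 4.2156*c + 1.188)/(6.3001*c^4 - 5.2208*c^3 + 1.5334*c^2 - 0.1872*c + 0.0081)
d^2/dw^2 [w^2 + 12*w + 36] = 2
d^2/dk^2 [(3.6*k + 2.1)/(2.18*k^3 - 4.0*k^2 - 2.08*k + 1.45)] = (102.65184*k^5 - 68.5915199999999*k^4 - 145.14432*k^3 + 7.91135999999995*k^2 + 190.2834*k + 64.24608)/(10.360232*k^9 - 57.0288*k^8 + 74.985024*k^7 + 65.49854*k^6 - 147.409344*k^5 - 21.76608*k^4 + 77.135438*k^3 - 6.41016*k^2 - 13.1196*k + 3.048625)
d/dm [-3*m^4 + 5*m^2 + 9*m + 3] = -12*m^3 + 10*m + 9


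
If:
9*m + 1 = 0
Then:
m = -1/9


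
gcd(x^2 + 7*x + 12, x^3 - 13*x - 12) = x + 3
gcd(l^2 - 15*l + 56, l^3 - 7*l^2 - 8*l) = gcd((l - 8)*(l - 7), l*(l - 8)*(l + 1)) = l - 8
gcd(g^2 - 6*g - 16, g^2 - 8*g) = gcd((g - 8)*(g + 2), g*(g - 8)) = g - 8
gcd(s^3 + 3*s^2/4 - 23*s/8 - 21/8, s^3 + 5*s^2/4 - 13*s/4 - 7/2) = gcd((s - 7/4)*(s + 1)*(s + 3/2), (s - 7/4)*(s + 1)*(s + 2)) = s^2 - 3*s/4 - 7/4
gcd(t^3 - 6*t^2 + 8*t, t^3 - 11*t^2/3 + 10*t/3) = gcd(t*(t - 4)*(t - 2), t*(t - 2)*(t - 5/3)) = t^2 - 2*t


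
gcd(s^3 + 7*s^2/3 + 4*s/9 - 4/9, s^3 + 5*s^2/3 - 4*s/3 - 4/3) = s^2 + 8*s/3 + 4/3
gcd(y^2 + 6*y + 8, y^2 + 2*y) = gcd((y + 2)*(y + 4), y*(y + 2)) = y + 2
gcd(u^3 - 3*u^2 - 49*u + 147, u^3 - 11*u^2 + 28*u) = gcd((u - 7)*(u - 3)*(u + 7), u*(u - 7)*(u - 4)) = u - 7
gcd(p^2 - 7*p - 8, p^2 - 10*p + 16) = p - 8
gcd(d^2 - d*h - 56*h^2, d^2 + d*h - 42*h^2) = d + 7*h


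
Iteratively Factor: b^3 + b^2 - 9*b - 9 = (b + 1)*(b^2 - 9) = (b + 1)*(b + 3)*(b - 3)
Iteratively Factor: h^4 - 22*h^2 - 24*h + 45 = (h + 3)*(h^3 - 3*h^2 - 13*h + 15) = (h - 5)*(h + 3)*(h^2 + 2*h - 3) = (h - 5)*(h + 3)^2*(h - 1)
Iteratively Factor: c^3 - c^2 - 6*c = (c)*(c^2 - c - 6) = c*(c - 3)*(c + 2)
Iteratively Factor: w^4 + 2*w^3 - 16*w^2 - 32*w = (w)*(w^3 + 2*w^2 - 16*w - 32) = w*(w + 2)*(w^2 - 16) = w*(w + 2)*(w + 4)*(w - 4)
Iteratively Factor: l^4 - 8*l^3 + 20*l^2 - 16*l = (l - 2)*(l^3 - 6*l^2 + 8*l) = (l - 4)*(l - 2)*(l^2 - 2*l) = (l - 4)*(l - 2)^2*(l)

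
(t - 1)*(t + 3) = t^2 + 2*t - 3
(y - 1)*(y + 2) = y^2 + y - 2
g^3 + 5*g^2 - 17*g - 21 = (g - 3)*(g + 1)*(g + 7)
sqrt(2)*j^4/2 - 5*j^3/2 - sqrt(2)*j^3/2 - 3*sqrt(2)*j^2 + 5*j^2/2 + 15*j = j*(j - 3)*(j - 5*sqrt(2)/2)*(sqrt(2)*j/2 + sqrt(2))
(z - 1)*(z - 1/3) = z^2 - 4*z/3 + 1/3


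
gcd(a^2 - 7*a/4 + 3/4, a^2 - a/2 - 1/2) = a - 1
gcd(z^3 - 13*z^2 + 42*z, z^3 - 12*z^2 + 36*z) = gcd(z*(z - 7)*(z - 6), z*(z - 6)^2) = z^2 - 6*z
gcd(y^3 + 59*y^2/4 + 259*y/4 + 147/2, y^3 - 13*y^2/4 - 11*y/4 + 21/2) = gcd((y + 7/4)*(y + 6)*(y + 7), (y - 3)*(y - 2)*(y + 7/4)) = y + 7/4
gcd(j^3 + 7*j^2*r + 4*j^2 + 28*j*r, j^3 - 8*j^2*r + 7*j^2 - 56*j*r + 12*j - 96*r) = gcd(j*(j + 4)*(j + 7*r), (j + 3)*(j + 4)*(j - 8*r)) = j + 4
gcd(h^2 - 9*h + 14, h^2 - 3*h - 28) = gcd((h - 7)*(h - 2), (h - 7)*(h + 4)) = h - 7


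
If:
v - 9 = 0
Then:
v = 9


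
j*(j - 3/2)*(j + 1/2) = j^3 - j^2 - 3*j/4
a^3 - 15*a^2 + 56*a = a*(a - 8)*(a - 7)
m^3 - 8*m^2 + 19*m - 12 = (m - 4)*(m - 3)*(m - 1)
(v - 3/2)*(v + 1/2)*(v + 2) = v^3 + v^2 - 11*v/4 - 3/2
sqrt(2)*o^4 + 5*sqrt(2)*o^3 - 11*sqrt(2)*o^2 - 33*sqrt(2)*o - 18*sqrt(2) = (o - 3)*(o + 1)*(o + 6)*(sqrt(2)*o + sqrt(2))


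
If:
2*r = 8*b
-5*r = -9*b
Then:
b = 0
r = 0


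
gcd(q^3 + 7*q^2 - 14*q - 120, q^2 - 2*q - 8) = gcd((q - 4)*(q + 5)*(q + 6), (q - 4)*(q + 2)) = q - 4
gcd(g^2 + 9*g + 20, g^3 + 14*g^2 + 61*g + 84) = g + 4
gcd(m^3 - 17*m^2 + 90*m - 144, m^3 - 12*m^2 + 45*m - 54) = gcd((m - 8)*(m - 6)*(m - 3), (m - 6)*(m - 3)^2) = m^2 - 9*m + 18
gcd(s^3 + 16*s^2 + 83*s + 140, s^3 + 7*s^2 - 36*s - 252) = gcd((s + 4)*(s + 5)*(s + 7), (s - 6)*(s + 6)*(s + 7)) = s + 7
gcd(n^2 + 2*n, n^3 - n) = n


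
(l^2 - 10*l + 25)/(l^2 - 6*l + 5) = (l - 5)/(l - 1)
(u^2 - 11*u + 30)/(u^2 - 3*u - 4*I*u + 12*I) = (u^2 - 11*u + 30)/(u^2 - 3*u - 4*I*u + 12*I)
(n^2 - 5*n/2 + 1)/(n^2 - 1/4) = 2*(n - 2)/(2*n + 1)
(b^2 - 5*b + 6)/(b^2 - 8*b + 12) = (b - 3)/(b - 6)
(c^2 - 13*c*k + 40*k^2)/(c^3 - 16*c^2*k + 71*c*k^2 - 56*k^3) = (c - 5*k)/(c^2 - 8*c*k + 7*k^2)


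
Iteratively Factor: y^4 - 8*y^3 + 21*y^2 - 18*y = (y)*(y^3 - 8*y^2 + 21*y - 18) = y*(y - 2)*(y^2 - 6*y + 9) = y*(y - 3)*(y - 2)*(y - 3)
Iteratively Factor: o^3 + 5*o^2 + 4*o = (o + 4)*(o^2 + o) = o*(o + 4)*(o + 1)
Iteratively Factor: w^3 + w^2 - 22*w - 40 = (w - 5)*(w^2 + 6*w + 8) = (w - 5)*(w + 2)*(w + 4)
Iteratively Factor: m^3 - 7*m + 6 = (m + 3)*(m^2 - 3*m + 2) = (m - 2)*(m + 3)*(m - 1)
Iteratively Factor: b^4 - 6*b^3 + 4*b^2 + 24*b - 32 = (b - 2)*(b^3 - 4*b^2 - 4*b + 16) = (b - 4)*(b - 2)*(b^2 - 4) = (b - 4)*(b - 2)*(b + 2)*(b - 2)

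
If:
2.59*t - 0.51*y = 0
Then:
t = 0.196911196911197*y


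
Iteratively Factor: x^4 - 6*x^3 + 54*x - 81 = (x - 3)*(x^3 - 3*x^2 - 9*x + 27) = (x - 3)^2*(x^2 - 9) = (x - 3)^3*(x + 3)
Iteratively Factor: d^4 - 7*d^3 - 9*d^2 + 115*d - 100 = (d - 1)*(d^3 - 6*d^2 - 15*d + 100) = (d - 5)*(d - 1)*(d^2 - d - 20) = (d - 5)^2*(d - 1)*(d + 4)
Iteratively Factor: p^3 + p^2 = (p)*(p^2 + p) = p*(p + 1)*(p)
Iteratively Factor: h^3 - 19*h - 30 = (h - 5)*(h^2 + 5*h + 6) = (h - 5)*(h + 3)*(h + 2)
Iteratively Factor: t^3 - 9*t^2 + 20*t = (t - 5)*(t^2 - 4*t) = t*(t - 5)*(t - 4)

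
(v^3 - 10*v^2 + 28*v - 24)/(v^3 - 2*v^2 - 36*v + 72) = (v - 2)/(v + 6)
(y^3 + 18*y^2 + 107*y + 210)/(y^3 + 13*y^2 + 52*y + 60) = (y + 7)/(y + 2)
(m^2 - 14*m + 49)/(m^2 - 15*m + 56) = (m - 7)/(m - 8)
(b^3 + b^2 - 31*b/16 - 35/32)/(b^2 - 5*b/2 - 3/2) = (b^2 + b/2 - 35/16)/(b - 3)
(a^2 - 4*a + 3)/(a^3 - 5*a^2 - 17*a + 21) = (a - 3)/(a^2 - 4*a - 21)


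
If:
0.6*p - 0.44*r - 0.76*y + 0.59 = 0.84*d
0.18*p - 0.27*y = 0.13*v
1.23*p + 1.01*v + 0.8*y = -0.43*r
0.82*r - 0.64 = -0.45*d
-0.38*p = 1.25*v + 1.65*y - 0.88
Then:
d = 14.51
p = -7.06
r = -7.18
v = 24.86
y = -16.67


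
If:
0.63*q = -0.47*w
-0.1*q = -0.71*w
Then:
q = 0.00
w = 0.00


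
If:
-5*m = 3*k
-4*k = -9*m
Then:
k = 0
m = 0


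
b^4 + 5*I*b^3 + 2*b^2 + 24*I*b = b*(b - 2*I)*(b + 3*I)*(b + 4*I)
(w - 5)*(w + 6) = w^2 + w - 30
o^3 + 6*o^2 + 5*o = o*(o + 1)*(o + 5)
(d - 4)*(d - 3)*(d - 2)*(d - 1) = d^4 - 10*d^3 + 35*d^2 - 50*d + 24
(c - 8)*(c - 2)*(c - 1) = c^3 - 11*c^2 + 26*c - 16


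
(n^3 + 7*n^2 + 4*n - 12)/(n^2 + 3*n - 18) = (n^2 + n - 2)/(n - 3)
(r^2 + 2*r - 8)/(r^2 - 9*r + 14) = (r + 4)/(r - 7)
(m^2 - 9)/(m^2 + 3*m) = (m - 3)/m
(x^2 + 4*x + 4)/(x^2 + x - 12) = (x^2 + 4*x + 4)/(x^2 + x - 12)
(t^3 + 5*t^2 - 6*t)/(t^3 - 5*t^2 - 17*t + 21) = t*(t + 6)/(t^2 - 4*t - 21)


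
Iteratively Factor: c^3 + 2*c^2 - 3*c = (c - 1)*(c^2 + 3*c) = c*(c - 1)*(c + 3)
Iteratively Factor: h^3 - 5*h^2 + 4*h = (h - 1)*(h^2 - 4*h) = h*(h - 1)*(h - 4)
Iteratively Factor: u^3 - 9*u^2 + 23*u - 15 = (u - 1)*(u^2 - 8*u + 15) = (u - 5)*(u - 1)*(u - 3)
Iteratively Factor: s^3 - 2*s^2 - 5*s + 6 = (s + 2)*(s^2 - 4*s + 3) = (s - 1)*(s + 2)*(s - 3)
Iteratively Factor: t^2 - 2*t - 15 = (t + 3)*(t - 5)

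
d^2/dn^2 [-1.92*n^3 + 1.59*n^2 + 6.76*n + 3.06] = 3.18 - 11.52*n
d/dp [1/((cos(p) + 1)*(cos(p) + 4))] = (2*cos(p) + 5)*sin(p)/((cos(p) + 1)^2*(cos(p) + 4)^2)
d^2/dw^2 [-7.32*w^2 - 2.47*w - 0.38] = -14.6400000000000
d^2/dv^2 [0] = 0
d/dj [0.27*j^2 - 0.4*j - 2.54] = 0.54*j - 0.4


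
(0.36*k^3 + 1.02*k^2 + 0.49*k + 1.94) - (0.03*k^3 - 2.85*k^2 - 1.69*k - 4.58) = 0.33*k^3 + 3.87*k^2 + 2.18*k + 6.52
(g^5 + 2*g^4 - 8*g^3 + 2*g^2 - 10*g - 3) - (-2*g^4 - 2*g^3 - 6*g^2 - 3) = g^5 + 4*g^4 - 6*g^3 + 8*g^2 - 10*g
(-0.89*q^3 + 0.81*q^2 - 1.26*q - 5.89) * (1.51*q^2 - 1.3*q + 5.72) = -1.3439*q^5 + 2.3801*q^4 - 8.0464*q^3 - 2.6227*q^2 + 0.449800000000001*q - 33.6908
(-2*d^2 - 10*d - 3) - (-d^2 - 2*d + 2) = -d^2 - 8*d - 5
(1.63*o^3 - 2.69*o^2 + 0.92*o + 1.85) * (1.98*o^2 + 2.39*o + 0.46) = 3.2274*o^5 - 1.4305*o^4 - 3.8577*o^3 + 4.6244*o^2 + 4.8447*o + 0.851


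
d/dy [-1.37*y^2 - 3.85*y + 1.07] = -2.74*y - 3.85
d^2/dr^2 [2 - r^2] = -2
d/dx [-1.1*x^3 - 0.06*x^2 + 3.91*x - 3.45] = -3.3*x^2 - 0.12*x + 3.91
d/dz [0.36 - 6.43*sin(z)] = -6.43*cos(z)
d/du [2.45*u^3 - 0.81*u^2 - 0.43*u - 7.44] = 7.35*u^2 - 1.62*u - 0.43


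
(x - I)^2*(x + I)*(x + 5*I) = x^4 + 4*I*x^3 + 6*x^2 + 4*I*x + 5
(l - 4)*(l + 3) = l^2 - l - 12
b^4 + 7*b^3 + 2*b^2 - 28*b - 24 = (b - 2)*(b + 1)*(b + 2)*(b + 6)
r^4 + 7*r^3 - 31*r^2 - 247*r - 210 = (r - 6)*(r + 1)*(r + 5)*(r + 7)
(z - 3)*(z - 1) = z^2 - 4*z + 3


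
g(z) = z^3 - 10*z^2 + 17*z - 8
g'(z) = 3*z^2 - 20*z + 17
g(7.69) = -13.87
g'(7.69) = 40.61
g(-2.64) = -140.98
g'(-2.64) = 90.71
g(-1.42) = -55.17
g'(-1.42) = 51.45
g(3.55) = -28.94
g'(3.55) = -16.19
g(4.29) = -40.16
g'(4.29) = -13.59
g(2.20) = -8.35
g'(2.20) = -12.48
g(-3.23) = -200.94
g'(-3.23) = 112.90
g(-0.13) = -10.38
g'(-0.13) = 19.65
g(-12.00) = -3380.00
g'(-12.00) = 689.00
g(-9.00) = -1700.00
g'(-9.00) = 440.00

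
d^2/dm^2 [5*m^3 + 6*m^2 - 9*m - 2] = 30*m + 12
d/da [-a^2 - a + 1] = -2*a - 1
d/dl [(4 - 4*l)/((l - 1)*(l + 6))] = 4/(l + 6)^2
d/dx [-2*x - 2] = -2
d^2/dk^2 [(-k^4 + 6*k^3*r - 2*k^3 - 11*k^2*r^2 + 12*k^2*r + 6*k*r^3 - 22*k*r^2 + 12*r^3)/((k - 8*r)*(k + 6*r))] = 2*(k^6 - 6*k^5*r - 132*k^4*r^2 + 472*k^3*r^3 + 102*k^3*r^2 + 13680*k^2*r^4 - 1188*k^2*r^3 - 42336*k*r^5 + 17064*k*r^4 + 25920*r^6 - 30384*r^5)/(-k^6 + 6*k^5*r + 132*k^4*r^2 - 568*k^3*r^3 - 6336*k^2*r^4 + 13824*k*r^5 + 110592*r^6)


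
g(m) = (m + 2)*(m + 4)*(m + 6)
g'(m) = (m + 2)*(m + 4) + (m + 2)*(m + 6) + (m + 4)*(m + 6) = 3*m^2 + 24*m + 44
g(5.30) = 767.16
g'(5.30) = 255.47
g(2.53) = 252.33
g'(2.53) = 123.92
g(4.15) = 508.74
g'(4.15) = 195.27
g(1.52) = 146.12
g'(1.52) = 87.41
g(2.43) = 240.13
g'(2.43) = 120.03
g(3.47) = 386.95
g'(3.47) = 163.40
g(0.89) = 97.37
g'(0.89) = 67.74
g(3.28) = 356.71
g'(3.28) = 155.00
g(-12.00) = -480.00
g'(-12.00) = 188.00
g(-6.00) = 0.00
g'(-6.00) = 8.00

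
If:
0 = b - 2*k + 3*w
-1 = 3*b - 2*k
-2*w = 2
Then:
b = -2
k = -5/2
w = -1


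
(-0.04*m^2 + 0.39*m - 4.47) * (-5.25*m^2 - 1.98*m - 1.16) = 0.21*m^4 - 1.9683*m^3 + 22.7417*m^2 + 8.3982*m + 5.1852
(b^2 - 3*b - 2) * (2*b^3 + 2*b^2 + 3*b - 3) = 2*b^5 - 4*b^4 - 7*b^3 - 16*b^2 + 3*b + 6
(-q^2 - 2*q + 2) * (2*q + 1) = -2*q^3 - 5*q^2 + 2*q + 2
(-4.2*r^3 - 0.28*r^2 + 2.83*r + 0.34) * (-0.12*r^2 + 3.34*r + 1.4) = 0.504*r^5 - 13.9944*r^4 - 7.1548*r^3 + 9.0194*r^2 + 5.0976*r + 0.476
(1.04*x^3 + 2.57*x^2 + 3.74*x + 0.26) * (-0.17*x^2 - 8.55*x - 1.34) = -0.1768*x^5 - 9.3289*x^4 - 24.0029*x^3 - 35.465*x^2 - 7.2346*x - 0.3484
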